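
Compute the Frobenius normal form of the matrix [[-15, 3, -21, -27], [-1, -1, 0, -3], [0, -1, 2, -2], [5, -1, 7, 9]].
The invariant factors of A (the non-unit diagonal entries of the Smith normal form of xI - A over ℚ[x]) are x(x + 1)(x^2 + 4x + 2), each dividing the next. The characteristic polynomial is their product, x(x + 1)(x^2 + 4x + 2).

The rational canonical form is the block-diagonal matrix of companion matrices C(f_i):
R = [[0, 0, 0, 0], [1, 0, 0, -2], [0, 1, 0, -6], [0, 0, 1, -5]].

Note the characteristic polynomial does not split into linear factors over ℚ, so A has no Jordan form over ℚ; the rational canonical form exists over any field.

R = [[0, 0, 0, 0], [1, 0, 0, -2], [0, 1, 0, -6], [0, 0, 1, -5]]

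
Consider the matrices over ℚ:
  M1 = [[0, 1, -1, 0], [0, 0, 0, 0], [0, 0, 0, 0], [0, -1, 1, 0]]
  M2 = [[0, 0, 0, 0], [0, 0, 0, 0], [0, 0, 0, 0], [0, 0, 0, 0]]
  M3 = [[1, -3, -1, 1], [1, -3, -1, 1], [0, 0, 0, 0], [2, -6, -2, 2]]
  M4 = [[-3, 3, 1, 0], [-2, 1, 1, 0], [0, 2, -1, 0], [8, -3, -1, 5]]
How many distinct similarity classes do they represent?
Characteristic polynomials: χ_{M1} = x^4, χ_{M2} = x^4, χ_{M3} = x^4, χ_{M4} = (x - 5)(x + 1)^3.

{M1, M3}: invariant factors x, x, x^2.

{M2}: invariant factors x, x, x, x.

{M4}: invariant factors (x - 5)(x + 1)^3.

Matrices are similar if and only if their invariant-factor lists agree; the partition into similarity classes is {M1, M3}, {M2}, {M4}.

3 classes: {M1, M3}, {M2}, {M4}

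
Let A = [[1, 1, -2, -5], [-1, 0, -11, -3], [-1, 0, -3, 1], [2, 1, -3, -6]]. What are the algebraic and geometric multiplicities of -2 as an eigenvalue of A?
algebraic multiplicity 4, geometric multiplicity 2

The characteristic polynomial is (x + 2)^4, so the factor x + 2 appears with exponent 4: the algebraic multiplicity is 4.

rank(A + 2I) = 2, so the eigenspace has dimension 4 - 2 = 2: the geometric multiplicity is 2.

Since 2 < 4, A is not diagonalizable.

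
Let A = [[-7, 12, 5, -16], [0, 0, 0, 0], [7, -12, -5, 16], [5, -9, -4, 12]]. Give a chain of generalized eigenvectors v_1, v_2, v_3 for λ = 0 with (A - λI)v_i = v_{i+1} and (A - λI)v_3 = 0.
We seek v_1 ∈ ker(A^3) \ ker(A^2), then set v_{i+1} = A v_i.

One such chain is v_1 = [[-2, 0, 3, 2]]^T, v_2 = [[-3, 0, 3, 2]]^T, v_3 = [[4, 0, -4, -3]]^T. Check: A v_3 = [[0, 0, 0, 0]]^T = 0.

v_1 = [[-2, 0, 3, 2]]^T, v_2 = [[-3, 0, 3, 2]]^T, v_3 = [[4, 0, -4, -3]]^T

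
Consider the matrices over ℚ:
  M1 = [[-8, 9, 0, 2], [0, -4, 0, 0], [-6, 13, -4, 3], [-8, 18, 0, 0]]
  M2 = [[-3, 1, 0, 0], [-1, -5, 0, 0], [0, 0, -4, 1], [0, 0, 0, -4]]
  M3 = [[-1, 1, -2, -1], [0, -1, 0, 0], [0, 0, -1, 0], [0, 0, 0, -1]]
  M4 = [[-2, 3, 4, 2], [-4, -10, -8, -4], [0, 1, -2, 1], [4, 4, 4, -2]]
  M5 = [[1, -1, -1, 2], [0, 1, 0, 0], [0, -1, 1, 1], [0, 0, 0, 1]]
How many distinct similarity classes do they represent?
Characteristic polynomials: χ_{M1} = (x + 4)^4, χ_{M2} = (x + 4)^4, χ_{M3} = (x + 1)^4, χ_{M4} = (x + 4)^4, χ_{M5} = (x - 1)^4.

{M1, M2, M4}: invariant factors (x + 4)^2, (x + 4)^2.

{M3}: invariant factors x + 1, x + 1, (x + 1)^2.

{M5}: invariant factors x - 1, (x - 1)^3.

Matrices are similar if and only if their invariant-factor lists agree; the partition into similarity classes is {M1, M2, M4}, {M3}, {M5}.

3 classes: {M1, M2, M4}, {M3}, {M5}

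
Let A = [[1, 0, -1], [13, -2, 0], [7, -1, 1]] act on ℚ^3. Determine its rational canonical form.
The invariant factors of A (the non-unit diagonal entries of the Smith normal form of xI - A over ℚ[x]) are x^3 + 4x + 3, each dividing the next. The characteristic polynomial is their product, x^3 + 4x + 3.

The rational canonical form is the block-diagonal matrix of companion matrices C(f_i):
R = [[0, 0, -3], [1, 0, -4], [0, 1, 0]].

Note the characteristic polynomial does not split into linear factors over ℚ, so A has no Jordan form over ℚ; the rational canonical form exists over any field.

R = [[0, 0, -3], [1, 0, -4], [0, 1, 0]]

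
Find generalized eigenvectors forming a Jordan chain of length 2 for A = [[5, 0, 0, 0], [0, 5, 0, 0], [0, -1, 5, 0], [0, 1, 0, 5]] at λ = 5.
We seek v_1 ∈ ker((A - 5I)^2) \ ker(A - 5I), then set v_{i+1} = (A - 5I) v_i.

One such chain is v_1 = [[0, 1, 3, -5]]^T, v_2 = [[0, 0, -1, 1]]^T. Check: (A - 5I) v_2 = [[0, 0, 0, 0]]^T = 0.

v_1 = [[0, 1, 3, -5]]^T, v_2 = [[0, 0, -1, 1]]^T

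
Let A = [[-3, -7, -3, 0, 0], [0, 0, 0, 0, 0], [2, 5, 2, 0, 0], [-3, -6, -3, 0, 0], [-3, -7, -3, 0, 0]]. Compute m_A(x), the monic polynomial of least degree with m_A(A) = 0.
m_A(x) = x^2(x + 1)

The characteristic polynomial factors as x^4(x + 1). The minimal polynomial is ∏(x - λ)^{k_λ} where k_λ is the size of the largest Jordan block at λ.

For λ = -1: rank(A + I) = 4, and the largest Jordan block has size 1 (the smallest k with rank((A + I)^k) = rank((A + I)^(k+1))).
For λ = 0: rank(A) = 2, and the largest Jordan block has size 2 (the smallest k with rank(A^k) = rank(A^(k+1))).

So m_A(x) = x^2(x + 1).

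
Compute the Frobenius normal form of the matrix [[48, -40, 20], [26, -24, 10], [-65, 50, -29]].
R = [[-4, 0, 0], [0, 0, 12], [0, 1, -1]]

The invariant factors of A (the non-unit diagonal entries of the Smith normal form of xI - A over ℚ[x]) are x + 4, (x - 3)(x + 4), each dividing the next. The characteristic polynomial is their product, (x - 3)(x + 4)^2.

The rational canonical form is the block-diagonal matrix of companion matrices C(f_i):
R = [[-4, 0, 0], [0, 0, 12], [0, 1, -1]].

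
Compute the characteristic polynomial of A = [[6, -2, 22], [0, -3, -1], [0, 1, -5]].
χ_A(x) = (x - 6)(x + 4)^2

xI - A = [[x - 6, 2, -22], [0, x + 3, 1], [0, -1, x + 5]].

Expanding det(xI - A) along the first row:
det(xI - A) = + (x - 6)·det([[x + 3, 1], [-1, x + 5]]) - (2)·det([[0, 1], [0, x + 5]]) + (-22)·det([[0, x + 3], [0, -1]]).

Evaluating gives χ_A(x) = x^3 + 2x^2 - 32x - 96 = (x - 6)(x + 4)^2.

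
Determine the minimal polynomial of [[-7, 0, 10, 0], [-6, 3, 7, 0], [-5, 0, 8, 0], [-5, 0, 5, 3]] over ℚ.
m_A(x) = (x - 3)^2(x + 2)

The characteristic polynomial factors as (x - 3)^3(x + 2). The minimal polynomial is ∏(x - λ)^{k_λ} where k_λ is the size of the largest Jordan block at λ.

For λ = -2: rank(A + 2I) = 3, and the largest Jordan block has size 1 (the smallest k with rank((A + 2I)^k) = rank((A + 2I)^(k+1))).
For λ = 3: rank(A - 3I) = 2, and the largest Jordan block has size 2 (the smallest k with rank((A - 3I)^k) = rank((A - 3I)^(k+1))).

So m_A(x) = (x - 3)^2(x + 2).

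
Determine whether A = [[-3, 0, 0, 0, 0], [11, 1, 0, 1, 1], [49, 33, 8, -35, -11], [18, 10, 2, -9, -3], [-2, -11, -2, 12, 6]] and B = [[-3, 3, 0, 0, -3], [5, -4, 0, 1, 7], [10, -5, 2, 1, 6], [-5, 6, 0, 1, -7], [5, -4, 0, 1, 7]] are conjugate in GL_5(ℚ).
No.

Both have characteristic polynomial x(x - 2)^3(x + 3), but the minimal polynomial of A is x(x - 2)^3(x + 3) while the minimal polynomial of B is x(x - 2)^2(x + 3). The minimal polynomial is a similarity invariant, so A and B are not similar.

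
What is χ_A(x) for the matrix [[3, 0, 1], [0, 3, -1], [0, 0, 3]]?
χ_A(x) = (x - 3)^3

xI - A = [[x - 3, 0, -1], [0, x - 3, 1], [0, 0, x - 3]].

Expanding det(xI - A) along the first row:
det(xI - A) = + (x - 3)·det([[x - 3, 1], [0, x - 3]]) - (0)·det([[0, 1], [0, x - 3]]) + (-1)·det([[0, x - 3], [0, 0]]).

Evaluating gives χ_A(x) = x^3 - 9x^2 + 27x - 27 = (x - 3)^3.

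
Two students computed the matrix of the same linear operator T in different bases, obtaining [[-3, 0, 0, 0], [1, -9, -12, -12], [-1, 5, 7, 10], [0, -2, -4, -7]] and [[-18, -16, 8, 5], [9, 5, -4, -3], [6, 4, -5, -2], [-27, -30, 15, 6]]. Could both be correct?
Yes.

Two matrices over a field are similar if and only if they have the same invariant factors.

Both A and B have characteristic polynomial (x + 3)^4 and minimal polynomial (x + 3)^3. Computing further, both have invariant factors x + 3, (x + 3)^3. Hence A and B are similar.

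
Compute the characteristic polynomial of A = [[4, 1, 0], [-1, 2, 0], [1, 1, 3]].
χ_A(x) = (x - 3)^3

xI - A = [[x - 4, -1, 0], [1, x - 2, 0], [-1, -1, x - 3]].

Expanding det(xI - A) along the first row:
det(xI - A) = + (x - 4)·det([[x - 2, 0], [-1, x - 3]]) - (-1)·det([[1, 0], [-1, x - 3]]) + (0)·det([[1, x - 2], [-1, -1]]).

Evaluating gives χ_A(x) = x^3 - 9x^2 + 27x - 27 = (x - 3)^3.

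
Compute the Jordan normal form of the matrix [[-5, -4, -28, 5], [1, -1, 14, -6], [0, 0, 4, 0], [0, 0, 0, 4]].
The characteristic polynomial is det(xI - A) = (x - 4)^2(x + 3)^2, so the eigenvalues are -3 (algebraic multiplicity 2), 4 (algebraic multiplicity 2).

For λ = -3: rank(A + 3I) = 3, rank((A + 3I)^2) = 2. The eigenspace has dimension 4 - 3 = 1, so there is 1 Jordan block; the rank sequence gives block sizes [2].

For λ = 4: rank(A - 4I) = 2. The eigenspace has dimension 4 - 2 = 2, so there are 2 Jordan blocks; the rank sequence gives block sizes [1, 1].

Assembling the blocks gives the Jordan form J above.

J = [[-3, 1, 0, 0], [0, -3, 0, 0], [0, 0, 4, 0], [0, 0, 0, 4]]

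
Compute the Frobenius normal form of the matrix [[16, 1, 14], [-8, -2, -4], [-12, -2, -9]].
R = [[0, 0, 24], [1, 0, -10], [0, 1, 5]]

The invariant factors of A (the non-unit diagonal entries of the Smith normal form of xI - A over ℚ[x]) are (x - 4)(x^2 - x + 6), each dividing the next. The characteristic polynomial is their product, (x - 4)(x^2 - x + 6).

The rational canonical form is the block-diagonal matrix of companion matrices C(f_i):
R = [[0, 0, 24], [1, 0, -10], [0, 1, 5]].

Note the characteristic polynomial does not split into linear factors over ℚ, so A has no Jordan form over ℚ; the rational canonical form exists over any field.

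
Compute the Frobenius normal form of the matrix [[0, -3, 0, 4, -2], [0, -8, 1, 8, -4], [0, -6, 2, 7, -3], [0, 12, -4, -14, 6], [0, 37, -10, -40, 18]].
The invariant factors of A (the non-unit diagonal entries of the Smith normal form of xI - A over ℚ[x]) are x, x(x + 1)(x^2 + x + 3), each dividing the next. The characteristic polynomial is their product, x^2(x + 1)(x^2 + x + 3).

The rational canonical form is the block-diagonal matrix of companion matrices C(f_i):
R = [[0, 0, 0, 0, 0], [0, 0, 0, 0, 0], [0, 1, 0, 0, -3], [0, 0, 1, 0, -4], [0, 0, 0, 1, -2]].

Note the characteristic polynomial does not split into linear factors over ℚ, so A has no Jordan form over ℚ; the rational canonical form exists over any field.

R = [[0, 0, 0, 0, 0], [0, 0, 0, 0, 0], [0, 1, 0, 0, -3], [0, 0, 1, 0, -4], [0, 0, 0, 1, -2]]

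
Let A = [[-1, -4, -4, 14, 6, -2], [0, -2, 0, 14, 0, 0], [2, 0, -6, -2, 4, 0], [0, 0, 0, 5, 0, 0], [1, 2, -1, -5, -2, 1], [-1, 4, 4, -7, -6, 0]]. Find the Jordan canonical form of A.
J = [[-3, 0, 0, 0, 0, 0], [0, -2, 1, 0, 0, 0], [0, 0, -2, 0, 0, 0], [0, 0, 0, -2, 0, 0], [0, 0, 0, 0, -2, 0], [0, 0, 0, 0, 0, 5]]

The characteristic polynomial is det(xI - A) = (x - 5)(x + 2)^4(x + 3), so the eigenvalues are -3 (algebraic multiplicity 1), -2 (algebraic multiplicity 4), 5 (algebraic multiplicity 1).

For λ = -3: algebraic multiplicity 1 gives one 1×1 block.

For λ = -2: rank(A + 2I) = 3, rank((A + 2I)^2) = 2. The eigenspace has dimension 6 - 3 = 3, so there are 3 Jordan blocks; the rank sequence gives block sizes [2, 1, 1].

For λ = 5: algebraic multiplicity 1 gives one 1×1 block.

Assembling the blocks gives the Jordan form J above.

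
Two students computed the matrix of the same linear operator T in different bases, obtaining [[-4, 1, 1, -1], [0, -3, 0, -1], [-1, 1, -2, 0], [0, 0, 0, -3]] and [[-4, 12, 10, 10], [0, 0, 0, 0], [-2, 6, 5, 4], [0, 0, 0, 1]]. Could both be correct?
trace(A) = -12 but trace(B) = 2. The trace is a similarity invariant, so A and B are not similar.

No.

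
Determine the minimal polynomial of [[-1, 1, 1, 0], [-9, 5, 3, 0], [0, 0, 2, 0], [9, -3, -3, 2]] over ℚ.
The characteristic polynomial factors as (x - 2)^4. The minimal polynomial is ∏(x - λ)^{k_λ} where k_λ is the size of the largest Jordan block at λ.

For λ = 2: rank(A - 2I) = 1, and the largest Jordan block has size 2 (the smallest k with rank((A - 2I)^k) = rank((A - 2I)^(k+1))).

So m_A(x) = (x - 2)^2.

m_A(x) = (x - 2)^2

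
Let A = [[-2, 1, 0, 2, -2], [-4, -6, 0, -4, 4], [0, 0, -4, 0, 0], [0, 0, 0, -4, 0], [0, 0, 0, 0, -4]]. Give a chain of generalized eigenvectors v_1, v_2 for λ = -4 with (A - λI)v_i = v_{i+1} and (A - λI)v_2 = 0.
We seek v_1 ∈ ker((A + 4I)^2) \ ker(A + 4I), then set v_{i+1} = (A + 4I) v_i.

One such chain is v_1 = [[0, 1, 0, 0, 0]]^T, v_2 = [[1, -2, 0, 0, 0]]^T. Check: (A + 4I) v_2 = [[0, 0, 0, 0, 0]]^T = 0.

v_1 = [[0, 1, 0, 0, 0]]^T, v_2 = [[1, -2, 0, 0, 0]]^T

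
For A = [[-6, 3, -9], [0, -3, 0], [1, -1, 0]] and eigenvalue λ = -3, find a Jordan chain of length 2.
We seek v_1 ∈ ker((A + 3I)^2) \ ker(A + 3I), then set v_{i+1} = (A + 3I) v_i.

One such chain is v_1 = [[1, 2, 0]]^T, v_2 = [[3, 0, -1]]^T. Check: (A + 3I) v_2 = [[0, 0, 0]]^T = 0.

v_1 = [[1, 2, 0]]^T, v_2 = [[3, 0, -1]]^T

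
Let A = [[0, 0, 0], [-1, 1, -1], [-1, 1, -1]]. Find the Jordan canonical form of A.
J = [[0, 1, 0], [0, 0, 0], [0, 0, 0]]

The characteristic polynomial is det(xI - A) = x^3, so the eigenvalues are 0 (algebraic multiplicity 3).

For λ = 0: rank(A) = 1, rank(A^2) = 0. The eigenspace has dimension 3 - 1 = 2, so there are 2 Jordan blocks; the rank sequence gives block sizes [2, 1].

Assembling the blocks gives the Jordan form J above.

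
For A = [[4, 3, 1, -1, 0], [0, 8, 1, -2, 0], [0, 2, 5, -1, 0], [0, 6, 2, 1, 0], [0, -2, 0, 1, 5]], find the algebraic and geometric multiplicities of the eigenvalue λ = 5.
algebraic multiplicity 3, geometric multiplicity 2

The characteristic polynomial is (x - 5)^3(x - 4)^2, so the factor x - 5 appears with exponent 3: the algebraic multiplicity is 3.

rank(A - 5I) = 3, so the eigenspace has dimension 5 - 3 = 2: the geometric multiplicity is 2.

Since 2 < 3, A is not diagonalizable.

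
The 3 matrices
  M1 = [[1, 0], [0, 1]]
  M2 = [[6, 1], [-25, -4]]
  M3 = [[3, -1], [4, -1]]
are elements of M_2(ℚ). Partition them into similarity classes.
Characteristic polynomials: χ_{M1} = (x - 1)^2, χ_{M2} = (x - 1)^2, χ_{M3} = (x - 1)^2.

{M1}: invariant factors x - 1, x - 1.

{M2, M3}: invariant factors (x - 1)^2.

Matrices are similar if and only if their invariant-factor lists agree; the partition into similarity classes is {M1}, {M2, M3}.

2 classes: {M1}, {M2, M3}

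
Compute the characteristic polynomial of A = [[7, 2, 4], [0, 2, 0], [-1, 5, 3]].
xI - A = [[x - 7, -2, -4], [0, x - 2, 0], [1, -5, x - 3]].

Expanding det(xI - A) along the first row:
det(xI - A) = + (x - 7)·det([[x - 2, 0], [-5, x - 3]]) - (-2)·det([[0, 0], [1, x - 3]]) + (-4)·det([[0, x - 2], [1, -5]]).

Evaluating gives χ_A(x) = x^3 - 12x^2 + 45x - 50 = (x - 5)^2(x - 2).

χ_A(x) = (x - 5)^2(x - 2)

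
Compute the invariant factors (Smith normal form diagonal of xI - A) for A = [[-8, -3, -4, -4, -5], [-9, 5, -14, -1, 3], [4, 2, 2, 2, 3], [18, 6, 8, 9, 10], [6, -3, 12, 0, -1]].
The Jordan structure of A has elementary divisors (x - 1)^3, (x - 2)^2. Arranging the block sizes at each eigenvalue in decreasing order and taking row products gives the invariant factors.

Invariant factors (smallest first, each dividing the next): (x - 2)^2(x - 1)^3.

Check: the last factor (x - 2)^2(x - 1)^3 is the minimal polynomial, and the product (x - 2)^2(x - 1)^3 is the characteristic polynomial.

(x - 2)^2(x - 1)^3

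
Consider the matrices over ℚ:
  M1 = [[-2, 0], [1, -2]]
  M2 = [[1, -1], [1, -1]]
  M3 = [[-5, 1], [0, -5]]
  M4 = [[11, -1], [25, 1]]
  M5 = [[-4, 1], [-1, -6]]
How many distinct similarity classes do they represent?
4 classes: {M1}, {M2}, {M3, M5}, {M4}

Characteristic polynomials: χ_{M1} = (x + 2)^2, χ_{M2} = x^2, χ_{M3} = (x + 5)^2, χ_{M4} = (x - 6)^2, χ_{M5} = (x + 5)^2.

{M1}: invariant factors (x + 2)^2.

{M2}: invariant factors x^2.

{M3, M5}: invariant factors (x + 5)^2.

{M4}: invariant factors (x - 6)^2.

Matrices are similar if and only if their invariant-factor lists agree; the partition into similarity classes is {M1}, {M2}, {M3, M5}, {M4}.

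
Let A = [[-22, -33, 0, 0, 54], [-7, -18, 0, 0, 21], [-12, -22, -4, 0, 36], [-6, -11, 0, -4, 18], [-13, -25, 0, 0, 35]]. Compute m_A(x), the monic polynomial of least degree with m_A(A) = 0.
m_A(x) = (x - 3)(x + 4)^2

The characteristic polynomial factors as (x - 3)(x + 4)^4. The minimal polynomial is ∏(x - λ)^{k_λ} where k_λ is the size of the largest Jordan block at λ.

For λ = -4: rank(A + 4I) = 2, and the largest Jordan block has size 2 (the smallest k with rank((A + 4I)^k) = rank((A + 4I)^(k+1))).
For λ = 3: rank(A - 3I) = 4, and the largest Jordan block has size 1 (the smallest k with rank((A - 3I)^k) = rank((A - 3I)^(k+1))).

So m_A(x) = (x - 3)(x + 4)^2.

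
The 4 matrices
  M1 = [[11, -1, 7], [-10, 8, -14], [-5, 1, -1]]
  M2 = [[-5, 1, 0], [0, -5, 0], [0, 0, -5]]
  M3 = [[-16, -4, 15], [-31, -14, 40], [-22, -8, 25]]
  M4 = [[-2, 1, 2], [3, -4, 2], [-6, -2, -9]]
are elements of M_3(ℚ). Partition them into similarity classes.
3 classes: {M1}, {M2, M4}, {M3}

Characteristic polynomials: χ_{M1} = (x - 6)^3, χ_{M2} = (x + 5)^3, χ_{M3} = x^2(x + 5), χ_{M4} = (x + 5)^3.

{M1}: invariant factors x - 6, (x - 6)^2.

{M2, M4}: invariant factors x + 5, (x + 5)^2.

{M3}: invariant factors x^2(x + 5).

Matrices are similar if and only if their invariant-factor lists agree; the partition into similarity classes is {M1}, {M2, M4}, {M3}.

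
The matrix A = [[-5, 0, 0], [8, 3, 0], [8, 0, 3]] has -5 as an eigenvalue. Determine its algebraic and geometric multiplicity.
The characteristic polynomial is (x - 3)^2(x + 5), so the factor x + 5 appears with exponent 1: the algebraic multiplicity is 1.

rank(A + 5I) = 2, so the eigenspace has dimension 3 - 2 = 1: the geometric multiplicity is 1.

algebraic multiplicity 1, geometric multiplicity 1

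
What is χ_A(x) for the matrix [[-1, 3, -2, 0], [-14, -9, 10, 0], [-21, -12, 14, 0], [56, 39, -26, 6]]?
xI - A = [[x + 1, -3, 2, 0], [14, x + 9, -10, 0], [21, 12, x - 14, 0], [-56, -39, 26, x - 6]].

Expanding det(xI - A) along the first row:
det(xI - A) = + (x + 1)·det([[x + 9, -10, 0], [12, x - 14, 0], [-39, 26, x - 6]]) - (-3)·det([[14, -10, 0], [21, x - 14, 0], [-56, 26, x - 6]]) + (2)·det([[14, x + 9, 0], [21, 12, 0], [-56, -39, x - 6]]) - (0)·det([[14, x + 9, -10], [21, 12, x - 14], [-56, -39, 26]]).

Evaluating gives χ_A(x) = x^4 - 10x^3 + 13x^2 + 60x + 36 = (x - 6)^2(x + 1)^2.

χ_A(x) = (x - 6)^2(x + 1)^2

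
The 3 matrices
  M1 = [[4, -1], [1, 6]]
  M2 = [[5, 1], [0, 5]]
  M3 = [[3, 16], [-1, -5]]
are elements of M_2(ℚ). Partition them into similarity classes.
Characteristic polynomials: χ_{M1} = (x - 5)^2, χ_{M2} = (x - 5)^2, χ_{M3} = (x + 1)^2.

{M1, M2}: invariant factors (x - 5)^2.

{M3}: invariant factors (x + 1)^2.

Matrices are similar if and only if their invariant-factor lists agree; the partition into similarity classes is {M1, M2}, {M3}.

2 classes: {M1, M2}, {M3}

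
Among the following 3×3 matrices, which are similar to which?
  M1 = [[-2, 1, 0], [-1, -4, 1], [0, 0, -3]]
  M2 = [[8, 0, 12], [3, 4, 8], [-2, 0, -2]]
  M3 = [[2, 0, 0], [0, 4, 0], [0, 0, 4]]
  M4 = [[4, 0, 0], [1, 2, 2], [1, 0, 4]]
3 classes: {M1}, {M2, M4}, {M3}

Characteristic polynomials: χ_{M1} = (x + 3)^3, χ_{M2} = (x - 4)^2(x - 2), χ_{M3} = (x - 4)^2(x - 2), χ_{M4} = (x - 4)^2(x - 2).

{M1}: invariant factors (x + 3)^3.

{M2, M4}: invariant factors (x - 4)^2(x - 2).

{M3}: invariant factors x - 4, (x - 4)(x - 2).

Matrices are similar if and only if their invariant-factor lists agree; the partition into similarity classes is {M1}, {M2, M4}, {M3}.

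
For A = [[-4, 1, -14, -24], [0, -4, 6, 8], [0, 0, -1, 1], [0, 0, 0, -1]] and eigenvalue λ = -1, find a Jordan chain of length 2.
v_1 = [[-2, 0, -1, 1]]^T, v_2 = [[-4, 2, 1, 0]]^T

We seek v_1 ∈ ker((A + I)^2) \ ker(A + I), then set v_{i+1} = (A + I) v_i.

One such chain is v_1 = [[-2, 0, -1, 1]]^T, v_2 = [[-4, 2, 1, 0]]^T. Check: (A + I) v_2 = [[0, 0, 0, 0]]^T = 0.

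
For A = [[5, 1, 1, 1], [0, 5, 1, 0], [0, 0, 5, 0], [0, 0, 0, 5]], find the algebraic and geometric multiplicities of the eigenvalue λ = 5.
The characteristic polynomial is (x - 5)^4, so the factor x - 5 appears with exponent 4: the algebraic multiplicity is 4.

rank(A - 5I) = 2, so the eigenspace has dimension 4 - 2 = 2: the geometric multiplicity is 2.

Since 2 < 4, A is not diagonalizable.

algebraic multiplicity 4, geometric multiplicity 2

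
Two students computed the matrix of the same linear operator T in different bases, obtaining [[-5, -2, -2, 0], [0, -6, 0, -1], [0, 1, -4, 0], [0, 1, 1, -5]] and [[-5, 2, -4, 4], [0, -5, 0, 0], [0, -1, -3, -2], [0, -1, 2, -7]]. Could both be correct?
Both have characteristic polynomial (x + 5)^4, but the minimal polynomial of A is (x + 5)^3 while the minimal polynomial of B is (x + 5)^2. The minimal polynomial is a similarity invariant, so A and B are not similar.

No.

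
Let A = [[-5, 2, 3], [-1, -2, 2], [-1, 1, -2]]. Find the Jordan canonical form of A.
J = [[-3, 1, 0], [0, -3, 1], [0, 0, -3]]

The characteristic polynomial is det(xI - A) = (x + 3)^3, so the eigenvalues are -3 (algebraic multiplicity 3).

For λ = -3: rank(A + 3I) = 2, rank((A + 3I)^2) = 1, rank((A + 3I)^3) = 0. The eigenspace has dimension 3 - 2 = 1, so there is 1 Jordan block; the rank sequence gives block sizes [3].

Assembling the blocks gives the Jordan form J above.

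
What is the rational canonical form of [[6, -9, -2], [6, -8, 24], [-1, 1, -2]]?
R = [[0, 0, 64], [1, 0, 16], [0, 1, -4]]

The invariant factors of A (the non-unit diagonal entries of the Smith normal form of xI - A over ℚ[x]) are (x - 4)(x + 4)^2, each dividing the next. The characteristic polynomial is their product, (x - 4)(x + 4)^2.

The rational canonical form is the block-diagonal matrix of companion matrices C(f_i):
R = [[0, 0, 64], [1, 0, 16], [0, 1, -4]].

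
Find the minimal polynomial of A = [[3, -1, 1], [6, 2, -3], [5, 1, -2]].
The characteristic polynomial factors as (x - 2)^2(x + 1). The minimal polynomial is ∏(x - λ)^{k_λ} where k_λ is the size of the largest Jordan block at λ.

For λ = -1: rank(A + I) = 2, and the largest Jordan block has size 1 (the smallest k with rank((A + I)^k) = rank((A + I)^(k+1))).
For λ = 2: rank(A - 2I) = 2, and the largest Jordan block has size 2 (the smallest k with rank((A - 2I)^k) = rank((A - 2I)^(k+1))).

So m_A(x) = (x - 2)^2(x + 1).

m_A(x) = (x - 2)^2(x + 1)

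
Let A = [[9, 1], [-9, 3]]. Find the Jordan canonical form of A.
The characteristic polynomial is det(xI - A) = (x - 6)^2, so the eigenvalues are 6 (algebraic multiplicity 2).

For λ = 6: rank(A - 6I) = 1, rank((A - 6I)^2) = 0. The eigenspace has dimension 2 - 1 = 1, so there is 1 Jordan block; the rank sequence gives block sizes [2].

Assembling the blocks gives the Jordan form J above.

J = [[6, 1], [0, 6]]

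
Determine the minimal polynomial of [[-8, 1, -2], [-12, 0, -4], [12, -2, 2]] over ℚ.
The characteristic polynomial factors as (x + 2)^3. The minimal polynomial is ∏(x - λ)^{k_λ} where k_λ is the size of the largest Jordan block at λ.

For λ = -2: rank(A + 2I) = 1, and the largest Jordan block has size 2 (the smallest k with rank((A + 2I)^k) = rank((A + 2I)^(k+1))).

So m_A(x) = (x + 2)^2.

m_A(x) = (x + 2)^2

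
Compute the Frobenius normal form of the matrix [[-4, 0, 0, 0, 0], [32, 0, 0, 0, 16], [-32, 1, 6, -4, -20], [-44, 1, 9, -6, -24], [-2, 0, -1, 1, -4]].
R = [[-4, 0, 0, 0, 0], [0, 0, 0, 0, 16], [0, 1, 0, 0, -12], [0, 0, 1, 0, -4], [0, 0, 0, 1, -4]]

The invariant factors of A (the non-unit diagonal entries of the Smith normal form of xI - A over ℚ[x]) are x + 4, (x + 4)(x^3 + 4x - 4), each dividing the next. The characteristic polynomial is their product, (x + 4)^2(x^3 + 4x - 4).

The rational canonical form is the block-diagonal matrix of companion matrices C(f_i):
R = [[-4, 0, 0, 0, 0], [0, 0, 0, 0, 16], [0, 1, 0, 0, -12], [0, 0, 1, 0, -4], [0, 0, 0, 1, -4]].

Note the characteristic polynomial does not split into linear factors over ℚ, so A has no Jordan form over ℚ; the rational canonical form exists over any field.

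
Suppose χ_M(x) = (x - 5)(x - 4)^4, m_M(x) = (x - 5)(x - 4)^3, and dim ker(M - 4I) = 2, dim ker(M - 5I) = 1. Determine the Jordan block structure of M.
λ = 4: algebraic multiplicity 4 (exponent in χ_M), largest block size 3 (exponent in m_M), 2 blocks (geometric multiplicity). These force block sizes [3, 1].
λ = 5: algebraic multiplicity 1 (exponent in χ_M), largest block size 1 (exponent in m_M), 1 block (geometric multiplicity). This forces block sizes [1].

Jordan blocks: (4, 3), (4, 1), (5, 1)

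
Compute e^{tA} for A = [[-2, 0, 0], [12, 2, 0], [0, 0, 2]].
A has Jordan form J = [[-2, 0, 0], [0, 2, 0], [0, 0, 2]] with A = PJP^{-1}, so e^{tA} = P e^{tJ} P^{-1}.

For a Jordan block J_k(λ), e^{tJ_k(λ)} = e^{λt} · (I + tN + t^2 N^2/2! + ... + t^{k-1} N^{k-1}/(k-1)!) where N is the nilpotent superdiagonal part.

Assembling the blocks and conjugating back gives the entries of e^{tA} as shown above.

e^{tA} = [[e^{-2*t}, 0, 0], [6*sinh(2*t), e^{2*t}, 0], [0, 0, e^{2*t}]]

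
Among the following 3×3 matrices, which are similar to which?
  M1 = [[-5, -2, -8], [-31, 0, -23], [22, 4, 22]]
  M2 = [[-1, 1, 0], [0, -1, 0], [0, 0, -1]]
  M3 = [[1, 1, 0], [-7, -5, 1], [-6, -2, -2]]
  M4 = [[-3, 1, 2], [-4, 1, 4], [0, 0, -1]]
3 classes: {M1}, {M2, M4}, {M3}

Characteristic polynomials: χ_{M1} = (x - 6)^2(x - 5), χ_{M2} = (x + 1)^3, χ_{M3} = (x + 2)^3, χ_{M4} = (x + 1)^3.

{M1}: invariant factors (x - 6)^2(x - 5).

{M2, M4}: invariant factors x + 1, (x + 1)^2.

{M3}: invariant factors (x + 2)^3.

Matrices are similar if and only if their invariant-factor lists agree; the partition into similarity classes is {M1}, {M2, M4}, {M3}.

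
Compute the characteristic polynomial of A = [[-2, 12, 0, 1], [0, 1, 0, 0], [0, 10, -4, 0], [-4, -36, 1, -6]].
xI - A = [[x + 2, -12, 0, -1], [0, x - 1, 0, 0], [0, -10, x + 4, 0], [4, 36, -1, x + 6]].

Expanding det(xI - A) along the first row:
det(xI - A) = + (x + 2)·det([[x - 1, 0, 0], [-10, x + 4, 0], [36, -1, x + 6]]) - (-12)·det([[0, 0, 0], [0, x + 4, 0], [4, -1, x + 6]]) + (0)·det([[0, x - 1, 0], [0, -10, 0], [4, 36, x + 6]]) - (-1)·det([[0, x - 1, 0], [0, -10, x + 4], [4, 36, -1]]).

Evaluating gives χ_A(x) = x^4 + 11x^3 + 36x^2 + 16x - 64 = (x - 1)(x + 4)^3.

χ_A(x) = (x - 1)(x + 4)^3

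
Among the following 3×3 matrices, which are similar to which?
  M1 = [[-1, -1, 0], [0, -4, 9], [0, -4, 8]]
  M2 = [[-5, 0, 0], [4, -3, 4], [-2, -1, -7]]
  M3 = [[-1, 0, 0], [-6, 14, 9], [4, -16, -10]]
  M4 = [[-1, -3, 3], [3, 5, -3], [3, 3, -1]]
3 classes: {M1, M3}, {M2}, {M4}

Characteristic polynomials: χ_{M1} = (x - 2)^2(x + 1), χ_{M2} = (x + 5)^3, χ_{M3} = (x - 2)^2(x + 1), χ_{M4} = (x - 2)^2(x + 1).

{M1, M3}: invariant factors (x - 2)^2(x + 1).

{M2}: invariant factors x + 5, (x + 5)^2.

{M4}: invariant factors x - 2, (x - 2)(x + 1).

Matrices are similar if and only if their invariant-factor lists agree; the partition into similarity classes is {M1, M3}, {M2}, {M4}.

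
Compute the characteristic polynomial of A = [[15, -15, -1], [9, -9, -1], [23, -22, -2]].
χ_A(x) = (x - 6)(x + 1)^2

xI - A = [[x - 15, 15, 1], [-9, x + 9, 1], [-23, 22, x + 2]].

Expanding det(xI - A) along the first row:
det(xI - A) = + (x - 15)·det([[x + 9, 1], [22, x + 2]]) - (15)·det([[-9, 1], [-23, x + 2]]) + (1)·det([[-9, x + 9], [-23, 22]]).

Evaluating gives χ_A(x) = x^3 - 4x^2 - 11x - 6 = (x - 6)(x + 1)^2.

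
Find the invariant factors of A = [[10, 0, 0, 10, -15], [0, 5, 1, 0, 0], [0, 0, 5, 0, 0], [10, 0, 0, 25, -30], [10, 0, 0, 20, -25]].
The Jordan structure of A has elementary divisors x, (x - 5)^2, (x - 5), (x - 5). Arranging the block sizes at each eigenvalue in decreasing order and taking row products gives the invariant factors.

Invariant factors (smallest first, each dividing the next): x - 5, x - 5, x(x - 5)^2.

Check: the last factor x(x - 5)^2 is the minimal polynomial, and the product x(x - 5)^4 is the characteristic polynomial.

x - 5, x - 5, x(x - 5)^2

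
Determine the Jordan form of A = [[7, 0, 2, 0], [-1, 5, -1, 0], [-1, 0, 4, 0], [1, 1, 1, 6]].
J = [[5, 0, 0, 0], [0, 5, 0, 0], [0, 0, 6, 0], [0, 0, 0, 6]]

The characteristic polynomial is det(xI - A) = (x - 6)^2(x - 5)^2, so the eigenvalues are 5 (algebraic multiplicity 2), 6 (algebraic multiplicity 2).

For λ = 5: rank(A - 5I) = 2. The eigenspace has dimension 4 - 2 = 2, so there are 2 Jordan blocks; the rank sequence gives block sizes [1, 1].

For λ = 6: rank(A - 6I) = 2. The eigenspace has dimension 4 - 2 = 2, so there are 2 Jordan blocks; the rank sequence gives block sizes [1, 1].

Assembling the blocks gives the Jordan form J above.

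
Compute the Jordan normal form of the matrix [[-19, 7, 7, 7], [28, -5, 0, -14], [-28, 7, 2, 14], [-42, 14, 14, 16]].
The characteristic polynomial is det(xI - A) = (x - 2)^2(x + 5)^2, so the eigenvalues are -5 (algebraic multiplicity 2), 2 (algebraic multiplicity 2).

For λ = -5: rank(A + 5I) = 2. The eigenspace has dimension 4 - 2 = 2, so there are 2 Jordan blocks; the rank sequence gives block sizes [1, 1].

For λ = 2: rank(A - 2I) = 2. The eigenspace has dimension 4 - 2 = 2, so there are 2 Jordan blocks; the rank sequence gives block sizes [1, 1].

Assembling the blocks gives the Jordan form J above.

J = [[-5, 0, 0, 0], [0, -5, 0, 0], [0, 0, 2, 0], [0, 0, 0, 2]]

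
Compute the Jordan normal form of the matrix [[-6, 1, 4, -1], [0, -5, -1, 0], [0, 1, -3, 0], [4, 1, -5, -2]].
J = [[-4, 1, 0, 0], [0, -4, 0, 0], [0, 0, -4, 1], [0, 0, 0, -4]]

The characteristic polynomial is det(xI - A) = (x + 4)^4, so the eigenvalues are -4 (algebraic multiplicity 4).

For λ = -4: rank(A + 4I) = 2, rank((A + 4I)^2) = 0. The eigenspace has dimension 4 - 2 = 2, so there are 2 Jordan blocks; the rank sequence gives block sizes [2, 2].

Assembling the blocks gives the Jordan form J above.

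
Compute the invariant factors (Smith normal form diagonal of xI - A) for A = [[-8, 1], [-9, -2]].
The Jordan structure of A has elementary divisors (x + 5)^2. Arranging the block sizes at each eigenvalue in decreasing order and taking row products gives the invariant factors.

Invariant factors (smallest first, each dividing the next): (x + 5)^2.

Check: the last factor (x + 5)^2 is the minimal polynomial, and the product (x + 5)^2 is the characteristic polynomial.

(x + 5)^2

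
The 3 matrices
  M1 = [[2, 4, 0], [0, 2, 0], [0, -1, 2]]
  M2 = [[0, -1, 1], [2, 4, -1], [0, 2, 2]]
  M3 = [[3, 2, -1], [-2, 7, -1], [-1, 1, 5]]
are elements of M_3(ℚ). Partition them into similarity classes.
Characteristic polynomials: χ_{M1} = (x - 2)^3, χ_{M2} = (x - 2)^3, χ_{M3} = (x - 5)^3.

{M1}: invariant factors x - 2, (x - 2)^2.

{M2}: invariant factors (x - 2)^3.

{M3}: invariant factors (x - 5)^3.

Matrices are similar if and only if their invariant-factor lists agree; the partition into similarity classes is {M1}, {M2}, {M3}.

3 classes: {M1}, {M2}, {M3}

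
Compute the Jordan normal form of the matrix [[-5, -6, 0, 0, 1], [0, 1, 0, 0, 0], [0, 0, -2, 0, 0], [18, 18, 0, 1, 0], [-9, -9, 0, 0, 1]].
J = [[-2, 1, 0, 0, 0], [0, -2, 0, 0, 0], [0, 0, -2, 0, 0], [0, 0, 0, 1, 0], [0, 0, 0, 0, 1]]

The characteristic polynomial is det(xI - A) = (x - 1)^2(x + 2)^3, so the eigenvalues are -2 (algebraic multiplicity 3), 1 (algebraic multiplicity 2).

For λ = -2: rank(A + 2I) = 3, rank((A + 2I)^2) = 2. The eigenspace has dimension 5 - 3 = 2, so there are 2 Jordan blocks; the rank sequence gives block sizes [2, 1].

For λ = 1: rank(A - I) = 3. The eigenspace has dimension 5 - 3 = 2, so there are 2 Jordan blocks; the rank sequence gives block sizes [1, 1].

Assembling the blocks gives the Jordan form J above.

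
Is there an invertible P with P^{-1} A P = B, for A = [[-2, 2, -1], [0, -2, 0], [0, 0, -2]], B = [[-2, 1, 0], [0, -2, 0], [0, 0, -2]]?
Yes.

Two matrices over a field are similar if and only if they have the same invariant factors.

Both A and B have characteristic polynomial (x + 2)^3 and minimal polynomial (x + 2)^2. Computing further, both have invariant factors x + 2, (x + 2)^2. Hence A and B are similar.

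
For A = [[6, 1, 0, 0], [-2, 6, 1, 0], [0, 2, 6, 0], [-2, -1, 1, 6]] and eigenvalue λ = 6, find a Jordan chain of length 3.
v_1 = [[0, 1, 1, -1]]^T, v_2 = [[1, 1, 2, 0]]^T, v_3 = [[1, 0, 2, -1]]^T

We seek v_1 ∈ ker((A - 6I)^3) \ ker((A - 6I)^2), then set v_{i+1} = (A - 6I) v_i.

One such chain is v_1 = [[0, 1, 1, -1]]^T, v_2 = [[1, 1, 2, 0]]^T, v_3 = [[1, 0, 2, -1]]^T. Check: (A - 6I) v_3 = [[0, 0, 0, 0]]^T = 0.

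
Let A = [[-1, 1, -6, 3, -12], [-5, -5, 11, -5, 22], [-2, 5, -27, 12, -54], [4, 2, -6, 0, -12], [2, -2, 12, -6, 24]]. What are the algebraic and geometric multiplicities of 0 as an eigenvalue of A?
The characteristic polynomial is x^2(x + 3)^3, so the factor x appears with exponent 2: the algebraic multiplicity is 2.

rank(A) = 3, so the eigenspace has dimension 5 - 3 = 2: the geometric multiplicity is 2.

algebraic multiplicity 2, geometric multiplicity 2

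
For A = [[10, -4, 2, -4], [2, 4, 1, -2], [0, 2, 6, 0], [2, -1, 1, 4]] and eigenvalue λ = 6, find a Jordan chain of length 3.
We seek v_1 ∈ ker((A - 6I)^3) \ ker((A - 6I)^2), then set v_{i+1} = (A - 6I) v_i.

One such chain is v_1 = [[0, 0, 1, 0]]^T, v_2 = [[2, 1, 0, 1]]^T, v_3 = [[0, 0, 2, 1]]^T. Check: (A - 6I) v_3 = [[0, 0, 0, 0]]^T = 0.

v_1 = [[0, 0, 1, 0]]^T, v_2 = [[2, 1, 0, 1]]^T, v_3 = [[0, 0, 2, 1]]^T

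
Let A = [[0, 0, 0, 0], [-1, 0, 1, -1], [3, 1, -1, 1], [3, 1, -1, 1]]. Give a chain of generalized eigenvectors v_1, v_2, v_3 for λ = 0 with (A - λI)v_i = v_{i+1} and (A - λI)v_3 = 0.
v_1 = [[0, 0, 1, 0]]^T, v_2 = [[0, 1, -1, -1]]^T, v_3 = [[0, 0, 1, 1]]^T

We seek v_1 ∈ ker(A^3) \ ker(A^2), then set v_{i+1} = A v_i.

One such chain is v_1 = [[0, 0, 1, 0]]^T, v_2 = [[0, 1, -1, -1]]^T, v_3 = [[0, 0, 1, 1]]^T. Check: A v_3 = [[0, 0, 0, 0]]^T = 0.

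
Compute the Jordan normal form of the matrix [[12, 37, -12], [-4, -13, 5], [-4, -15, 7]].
J = [[2, 1, 0], [0, 2, 1], [0, 0, 2]]

The characteristic polynomial is det(xI - A) = (x - 2)^3, so the eigenvalues are 2 (algebraic multiplicity 3).

For λ = 2: rank(A - 2I) = 2, rank((A - 2I)^2) = 1, rank((A - 2I)^3) = 0. The eigenspace has dimension 3 - 2 = 1, so there is 1 Jordan block; the rank sequence gives block sizes [3].

Assembling the blocks gives the Jordan form J above.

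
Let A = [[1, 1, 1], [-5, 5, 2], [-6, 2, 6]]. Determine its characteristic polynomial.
χ_A(x) = (x - 4)^3

xI - A = [[x - 1, -1, -1], [5, x - 5, -2], [6, -2, x - 6]].

Expanding det(xI - A) along the first row:
det(xI - A) = + (x - 1)·det([[x - 5, -2], [-2, x - 6]]) - (-1)·det([[5, -2], [6, x - 6]]) + (-1)·det([[5, x - 5], [6, -2]]).

Evaluating gives χ_A(x) = x^3 - 12x^2 + 48x - 64 = (x - 4)^3.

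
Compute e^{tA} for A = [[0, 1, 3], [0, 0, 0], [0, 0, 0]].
e^{tA} = [[1, t, 3*t], [0, 1, 0], [0, 0, 1]]

A has Jordan form J = [[0, 1, 0], [0, 0, 0], [0, 0, 0]] with A = PJP^{-1}, so e^{tA} = P e^{tJ} P^{-1}.

For a Jordan block J_k(λ), e^{tJ_k(λ)} = e^{λt} · (I + tN + t^2 N^2/2! + ... + t^{k-1} N^{k-1}/(k-1)!) where N is the nilpotent superdiagonal part.

Assembling the blocks and conjugating back gives the entries of e^{tA} as shown above.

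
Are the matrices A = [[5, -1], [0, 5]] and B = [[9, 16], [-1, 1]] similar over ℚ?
Two matrices over a field are similar if and only if they have the same invariant factors.

Both A and B have characteristic polynomial (x - 5)^2 and minimal polynomial (x - 5)^2. Computing further, both have invariant factors (x - 5)^2. Hence A and B are similar.

Yes.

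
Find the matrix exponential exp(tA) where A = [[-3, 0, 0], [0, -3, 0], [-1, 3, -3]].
A has Jordan form J = [[-3, 1, 0], [0, -3, 0], [0, 0, -3]] with A = PJP^{-1}, so e^{tA} = P e^{tJ} P^{-1}.

For a Jordan block J_k(λ), e^{tJ_k(λ)} = e^{λt} · (I + tN + t^2 N^2/2! + ... + t^{k-1} N^{k-1}/(k-1)!) where N is the nilpotent superdiagonal part.

Assembling the blocks and conjugating back gives the entries of e^{tA} as shown above.

e^{tA} = [[e^{-3*t}, 0, 0], [0, e^{-3*t}, 0], [-t*e^{-3*t}, 3*t*e^{-3*t}, e^{-3*t}]]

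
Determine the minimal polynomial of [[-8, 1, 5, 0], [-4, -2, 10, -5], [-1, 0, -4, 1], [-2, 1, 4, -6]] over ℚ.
m_A(x) = (x + 5)^2

The characteristic polynomial factors as (x + 5)^4. The minimal polynomial is ∏(x - λ)^{k_λ} where k_λ is the size of the largest Jordan block at λ.

For λ = -5: rank(A + 5I) = 2, and the largest Jordan block has size 2 (the smallest k with rank((A + 5I)^k) = rank((A + 5I)^(k+1))).

So m_A(x) = (x + 5)^2.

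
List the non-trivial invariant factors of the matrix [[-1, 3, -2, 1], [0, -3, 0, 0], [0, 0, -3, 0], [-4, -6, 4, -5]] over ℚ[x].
The Jordan structure of A has elementary divisors (x + 3)^2, (x + 3), (x + 3). Arranging the block sizes at each eigenvalue in decreasing order and taking row products gives the invariant factors.

Invariant factors (smallest first, each dividing the next): x + 3, x + 3, (x + 3)^2.

Check: the last factor (x + 3)^2 is the minimal polynomial, and the product (x + 3)^4 is the characteristic polynomial.

x + 3, x + 3, (x + 3)^2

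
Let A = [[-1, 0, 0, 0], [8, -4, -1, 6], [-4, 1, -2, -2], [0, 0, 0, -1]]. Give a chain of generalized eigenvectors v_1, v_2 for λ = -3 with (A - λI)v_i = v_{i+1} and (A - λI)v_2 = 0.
We seek v_1 ∈ ker((A + 3I)^2) \ ker(A + 3I), then set v_{i+1} = (A + 3I) v_i.

One such chain is v_1 = [[0, 1, 0, 0]]^T, v_2 = [[0, -1, 1, 0]]^T. Check: (A + 3I) v_2 = [[0, 0, 0, 0]]^T = 0.

v_1 = [[0, 1, 0, 0]]^T, v_2 = [[0, -1, 1, 0]]^T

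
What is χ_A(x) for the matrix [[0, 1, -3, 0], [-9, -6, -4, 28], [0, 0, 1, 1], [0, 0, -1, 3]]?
χ_A(x) = (x - 2)^2(x + 3)^2

xI - A = [[x, -1, 3, 0], [9, x + 6, 4, -28], [0, 0, x - 1, -1], [0, 0, 1, x - 3]].

Expanding det(xI - A) along the first row:
det(xI - A) = + (x)·det([[x + 6, 4, -28], [0, x - 1, -1], [0, 1, x - 3]]) - (-1)·det([[9, 4, -28], [0, x - 1, -1], [0, 1, x - 3]]) + (3)·det([[9, x + 6, -28], [0, 0, -1], [0, 0, x - 3]]) - (0)·det([[9, x + 6, 4], [0, 0, x - 1], [0, 0, 1]]).

Evaluating gives χ_A(x) = x^4 + 2x^3 - 11x^2 - 12x + 36 = (x - 2)^2(x + 3)^2.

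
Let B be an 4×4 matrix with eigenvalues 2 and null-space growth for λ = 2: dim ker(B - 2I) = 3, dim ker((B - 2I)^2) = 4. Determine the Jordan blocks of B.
Jordan blocks: (2, 2), (2, 1), (2, 1)

λ = 2: successive nullity increments [3, 1] count blocks of size ≥ k; block sizes are [2, 1, 1].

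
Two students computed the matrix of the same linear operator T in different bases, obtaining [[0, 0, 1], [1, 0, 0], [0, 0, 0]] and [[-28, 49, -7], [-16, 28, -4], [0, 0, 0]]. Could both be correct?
No.

Both have characteristic polynomial x^3, but the minimal polynomial of A is x^3 while the minimal polynomial of B is x^2. The minimal polynomial is a similarity invariant, so A and B are not similar.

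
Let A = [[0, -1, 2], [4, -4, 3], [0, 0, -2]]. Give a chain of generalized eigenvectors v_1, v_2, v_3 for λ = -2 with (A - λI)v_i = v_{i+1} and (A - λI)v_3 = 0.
v_1 = [[0, 2, 1]]^T, v_2 = [[0, -1, 0]]^T, v_3 = [[1, 2, 0]]^T

We seek v_1 ∈ ker((A + 2I)^3) \ ker((A + 2I)^2), then set v_{i+1} = (A + 2I) v_i.

One such chain is v_1 = [[0, 2, 1]]^T, v_2 = [[0, -1, 0]]^T, v_3 = [[1, 2, 0]]^T. Check: (A + 2I) v_3 = [[0, 0, 0]]^T = 0.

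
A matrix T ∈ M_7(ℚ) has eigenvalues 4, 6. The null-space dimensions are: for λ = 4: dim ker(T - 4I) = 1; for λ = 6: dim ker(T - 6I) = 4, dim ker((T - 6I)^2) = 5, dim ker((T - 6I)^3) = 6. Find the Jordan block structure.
λ = 4: successive nullity increments [1] count blocks of size ≥ k; block sizes are [1].
λ = 6: successive nullity increments [4, 1, 1] count blocks of size ≥ k; block sizes are [3, 1, 1, 1].

Jordan blocks: (4, 1), (6, 3), (6, 1), (6, 1), (6, 1)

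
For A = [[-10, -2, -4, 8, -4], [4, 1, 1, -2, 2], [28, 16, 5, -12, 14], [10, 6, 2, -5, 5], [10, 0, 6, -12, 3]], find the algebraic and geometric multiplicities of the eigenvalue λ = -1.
The characteristic polynomial is (x + 1)^4(x + 2), so the factor x + 1 appears with exponent 4: the algebraic multiplicity is 4.

rank(A + I) = 3, so the eigenspace has dimension 5 - 3 = 2: the geometric multiplicity is 2.

Since 2 < 4, A is not diagonalizable.

algebraic multiplicity 4, geometric multiplicity 2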